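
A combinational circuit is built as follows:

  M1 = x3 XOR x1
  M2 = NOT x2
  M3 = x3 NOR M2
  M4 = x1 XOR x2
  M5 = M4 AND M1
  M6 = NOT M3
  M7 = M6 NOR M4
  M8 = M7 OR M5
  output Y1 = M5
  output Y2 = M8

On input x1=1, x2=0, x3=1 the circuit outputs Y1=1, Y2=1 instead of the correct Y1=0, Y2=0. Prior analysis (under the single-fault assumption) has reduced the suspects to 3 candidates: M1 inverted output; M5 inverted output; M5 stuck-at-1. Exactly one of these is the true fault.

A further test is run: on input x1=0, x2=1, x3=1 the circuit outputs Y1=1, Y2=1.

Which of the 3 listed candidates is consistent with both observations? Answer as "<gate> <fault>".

M5 stuck-at-1

Evaluate each candidate on input x1=0, x2=1, x3=1:
  M1 inverted output: M1=0 [inverted output], M2=0, M3=0, M4=1, M5=0, M6=1, M7=0, M8=0 → Y1=0, Y2=0 — eliminated
  M5 inverted output: M1=1, M2=0, M3=0, M4=1, M5=0 [inverted output], M6=1, M7=0, M8=0 → Y1=0, Y2=0 — eliminated
  M5 stuck-at-1: M1=1, M2=0, M3=0, M4=1, M5=1 [stuck-at-1], M6=1, M7=0, M8=1 → Y1=1, Y2=1 — matches
Only M5 stuck-at-1 reproduces the observed Y1=1, Y2=1.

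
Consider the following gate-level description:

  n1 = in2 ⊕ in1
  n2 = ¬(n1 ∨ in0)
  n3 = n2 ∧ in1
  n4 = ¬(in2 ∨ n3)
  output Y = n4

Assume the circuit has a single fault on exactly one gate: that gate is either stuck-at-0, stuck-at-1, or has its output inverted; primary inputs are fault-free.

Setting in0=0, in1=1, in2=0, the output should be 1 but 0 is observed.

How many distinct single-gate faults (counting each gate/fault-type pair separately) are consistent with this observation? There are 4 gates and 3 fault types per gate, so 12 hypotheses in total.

8

Fault-free: n1=1, n2=0, n3=0, n4=1 → 1. Observed 0.
  n1 stuck-at-0: output 0 ✓
  n1 stuck-at-1: output 1 ✗
  n1 inverted output: output 0 ✓
  n2 stuck-at-0: output 1 ✗
  n2 stuck-at-1: output 0 ✓
  n2 inverted output: output 0 ✓
  n3 stuck-at-0: output 1 ✗
  n3 stuck-at-1: output 0 ✓
  n3 inverted output: output 0 ✓
  n4 stuck-at-0: output 0 ✓
  n4 stuck-at-1: output 1 ✗
  n4 inverted output: output 0 ✓
Consistent faults: {n1 stuck-at-0, n1 inverted output, n2 stuck-at-1, n2 inverted output, n3 stuck-at-1, n3 inverted output, n4 stuck-at-0, n4 inverted output} — 8 in all.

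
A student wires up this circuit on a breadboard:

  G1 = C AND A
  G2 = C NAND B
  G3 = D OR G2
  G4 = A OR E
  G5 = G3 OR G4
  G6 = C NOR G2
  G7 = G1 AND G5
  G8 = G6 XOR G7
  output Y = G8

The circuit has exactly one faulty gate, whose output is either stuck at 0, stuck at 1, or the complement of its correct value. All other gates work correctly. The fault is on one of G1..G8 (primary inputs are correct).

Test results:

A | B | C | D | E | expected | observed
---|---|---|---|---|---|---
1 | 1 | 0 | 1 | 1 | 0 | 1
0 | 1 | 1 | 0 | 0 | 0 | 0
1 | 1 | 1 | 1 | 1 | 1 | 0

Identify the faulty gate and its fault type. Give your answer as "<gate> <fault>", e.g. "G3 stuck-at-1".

G1 inverted output

Fault-free values for test 1 (A=1, B=1, C=0, D=1, E=1): G1=0, G2=1, G3=1, G4=1, G5=1, G6=0, G7=0, G8=0, giving Y=0. Observed 1.
Test 1: faults giving observed 1 are {G1 stuck-at-1, G1 inverted output, G2 stuck-at-0, G2 inverted output, G6 stuck-at-1, G6 inverted output, G7 stuck-at-1, G7 inverted output, G8 stuck-at-1, G8 inverted output}.
Test 2 (A=0, B=1, C=1, D=0, E=0): fault-free G1=0, G2=0, G3=0, G4=0, G5=0, G6=0, G7=0, G8=0 → 0; observed 0. Eliminates G6 stuck-at-1, G6 inverted output, G7 stuck-at-1, G7 inverted output, G8 stuck-at-1, G8 inverted output.
Test 3 (A=1, B=1, C=1, D=1, E=1): fault-free G1=1, G2=0, G3=1, G4=1, G5=1, G6=0, G7=1, G8=1 → 1; observed 0. Eliminates G1 stuck-at-1, G2 stuck-at-0, G2 inverted output.
Only G1 inverted output is consistent with every test.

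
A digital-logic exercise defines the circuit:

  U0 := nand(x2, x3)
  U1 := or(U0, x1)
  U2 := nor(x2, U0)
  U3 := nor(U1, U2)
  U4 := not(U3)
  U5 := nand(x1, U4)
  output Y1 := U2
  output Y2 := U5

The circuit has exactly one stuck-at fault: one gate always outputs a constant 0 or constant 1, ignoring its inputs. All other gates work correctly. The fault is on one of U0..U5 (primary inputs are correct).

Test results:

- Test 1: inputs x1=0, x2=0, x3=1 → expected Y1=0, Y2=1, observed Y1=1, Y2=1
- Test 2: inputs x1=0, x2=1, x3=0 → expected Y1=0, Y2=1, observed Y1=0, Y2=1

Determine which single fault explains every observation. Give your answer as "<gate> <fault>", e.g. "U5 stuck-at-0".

Fault-free values for test 1 (x1=0, x2=0, x3=1): U0=1, U1=1, U2=0, U3=0, U4=1, U5=1, giving Y1=0, Y2=1. Observed Y1=1, Y2=1.
Test 1: faults giving observed Y1=1, Y2=1 are {U0 stuck-at-0, U2 stuck-at-1}.
Test 2 (x1=0, x2=1, x3=0): fault-free U0=1, U1=1, U2=0, U3=0, U4=1, U5=1 → Y1=0, Y2=1; observed Y1=0, Y2=1. Eliminates U2 stuck-at-1.
Only U0 stuck-at-0 is consistent with every test.

U0 stuck-at-0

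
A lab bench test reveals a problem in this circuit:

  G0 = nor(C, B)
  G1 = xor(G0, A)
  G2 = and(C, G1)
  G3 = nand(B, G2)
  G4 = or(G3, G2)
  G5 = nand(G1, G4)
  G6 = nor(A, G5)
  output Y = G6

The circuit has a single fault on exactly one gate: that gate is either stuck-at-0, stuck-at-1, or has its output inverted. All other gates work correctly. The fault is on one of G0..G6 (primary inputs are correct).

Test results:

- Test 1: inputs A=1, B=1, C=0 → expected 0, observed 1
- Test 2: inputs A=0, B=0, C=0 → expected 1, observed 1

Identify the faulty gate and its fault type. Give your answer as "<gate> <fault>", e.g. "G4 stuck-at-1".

G6 stuck-at-1

Fault-free values for test 1 (A=1, B=1, C=0): G0=0, G1=1, G2=0, G3=1, G4=1, G5=0, G6=0, giving Y=0. Observed 1.
Test 1: faults giving observed 1 are {G6 stuck-at-1, G6 inverted output}.
Test 2 (A=0, B=0, C=0): fault-free G0=1, G1=1, G2=0, G3=1, G4=1, G5=0, G6=1 → 1; observed 1. Eliminates G6 inverted output.
Only G6 stuck-at-1 is consistent with every test.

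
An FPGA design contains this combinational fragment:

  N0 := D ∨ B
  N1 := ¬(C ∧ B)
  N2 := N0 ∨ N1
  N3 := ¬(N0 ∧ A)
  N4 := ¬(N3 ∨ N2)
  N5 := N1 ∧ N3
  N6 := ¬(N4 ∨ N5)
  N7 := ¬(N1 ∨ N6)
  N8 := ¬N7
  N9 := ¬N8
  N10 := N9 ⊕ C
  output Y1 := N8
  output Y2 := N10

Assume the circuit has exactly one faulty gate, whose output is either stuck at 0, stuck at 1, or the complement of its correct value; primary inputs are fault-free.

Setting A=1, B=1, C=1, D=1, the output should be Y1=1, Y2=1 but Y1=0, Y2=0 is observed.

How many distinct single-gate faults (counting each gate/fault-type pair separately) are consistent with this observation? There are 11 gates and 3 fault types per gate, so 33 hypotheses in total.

Fault-free: N0=1, N1=0, N2=1, N3=0, N4=0, N5=0, N6=1, N7=0, N8=1, N9=0, N10=1 → Y1=1, Y2=1. Observed Y1=0, Y2=0.
  N0: none of the 3 fault types match ✗
  N1: none of the 3 fault types match ✗
  N2: stuck-at-0, inverted output ✓; others ✗
  N3: none of the 3 fault types match ✗
  N4: stuck-at-1, inverted output ✓; others ✗
  N5: stuck-at-1, inverted output ✓; others ✗
  N6: stuck-at-0, inverted output ✓; others ✗
  N7: stuck-at-1, inverted output ✓; others ✗
  N8: stuck-at-0, inverted output ✓; others ✗
  N9: none of the 3 fault types match ✗
  N10: none of the 3 fault types match ✗
Consistent faults: {N2 stuck-at-0, N2 inverted output, N4 stuck-at-1, N4 inverted output, N5 stuck-at-1, N5 inverted output, N6 stuck-at-0, N6 inverted output, N7 stuck-at-1, N7 inverted output, N8 stuck-at-0, N8 inverted output} — 12 in all.

12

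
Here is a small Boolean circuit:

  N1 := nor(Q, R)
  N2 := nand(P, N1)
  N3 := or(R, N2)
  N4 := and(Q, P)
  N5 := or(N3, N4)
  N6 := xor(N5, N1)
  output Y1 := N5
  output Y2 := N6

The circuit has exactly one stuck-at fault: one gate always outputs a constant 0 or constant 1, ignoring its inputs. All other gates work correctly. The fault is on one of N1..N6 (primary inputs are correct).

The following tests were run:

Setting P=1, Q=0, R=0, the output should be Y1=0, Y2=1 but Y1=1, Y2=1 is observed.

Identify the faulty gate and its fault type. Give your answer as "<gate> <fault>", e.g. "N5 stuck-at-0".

Fault-free values for test 1 (P=1, Q=0, R=0): N1=1, N2=0, N3=0, N4=0, N5=0, N6=1, giving Y1=0, Y2=1. Observed Y1=1, Y2=1.
Test 1: faults giving observed Y1=1, Y2=1 are {N1 stuck-at-0}.
Only N1 stuck-at-0 is consistent with every test.

N1 stuck-at-0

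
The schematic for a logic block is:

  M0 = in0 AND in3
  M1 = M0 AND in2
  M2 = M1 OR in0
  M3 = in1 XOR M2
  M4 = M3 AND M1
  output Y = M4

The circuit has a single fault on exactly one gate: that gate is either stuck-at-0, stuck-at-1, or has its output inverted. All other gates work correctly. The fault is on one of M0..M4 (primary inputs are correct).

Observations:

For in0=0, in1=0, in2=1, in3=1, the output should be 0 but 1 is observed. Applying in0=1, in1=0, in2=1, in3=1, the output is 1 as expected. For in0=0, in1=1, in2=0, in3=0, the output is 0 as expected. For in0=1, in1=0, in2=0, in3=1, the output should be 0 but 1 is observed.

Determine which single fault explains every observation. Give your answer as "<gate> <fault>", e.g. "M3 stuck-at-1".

Fault-free values for test 1 (in0=0, in1=0, in2=1, in3=1): M0=0, M1=0, M2=0, M3=0, M4=0, giving Y=0. Observed 1.
Test 1: faults giving observed 1 are {M0 stuck-at-1, M0 inverted output, M1 stuck-at-1, M1 inverted output, M4 stuck-at-1, M4 inverted output}.
Test 2 (in0=1, in1=0, in2=1, in3=1): fault-free M0=1, M1=1, M2=1, M3=1, M4=1 → 1; observed 1. Eliminates M0 inverted output, M1 inverted output, M4 inverted output.
Test 3 (in0=0, in1=1, in2=0, in3=0): fault-free M0=0, M1=0, M2=0, M3=1, M4=0 → 0; observed 0. Eliminates M4 stuck-at-1.
Test 4 (in0=1, in1=0, in2=0, in3=1): fault-free M0=1, M1=0, M2=1, M3=1, M4=0 → 0; observed 1. Eliminates M0 stuck-at-1.
Only M1 stuck-at-1 is consistent with every test.

M1 stuck-at-1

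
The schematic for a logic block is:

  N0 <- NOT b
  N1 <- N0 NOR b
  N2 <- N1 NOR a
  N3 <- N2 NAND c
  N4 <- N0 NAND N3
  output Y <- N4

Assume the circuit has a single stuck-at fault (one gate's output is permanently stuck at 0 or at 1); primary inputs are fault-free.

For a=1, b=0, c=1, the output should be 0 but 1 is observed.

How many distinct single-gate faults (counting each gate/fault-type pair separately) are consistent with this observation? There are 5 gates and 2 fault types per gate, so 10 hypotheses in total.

Fault-free: N0=1, N1=0, N2=0, N3=1, N4=0 → 0. Observed 1.
  N0 stuck-at-0: output 1 ✓
  N0 stuck-at-1: output 0 ✗
  N1 stuck-at-0: output 0 ✗
  N1 stuck-at-1: output 0 ✗
  N2 stuck-at-0: output 0 ✗
  N2 stuck-at-1: output 1 ✓
  N3 stuck-at-0: output 1 ✓
  N3 stuck-at-1: output 0 ✗
  N4 stuck-at-0: output 0 ✗
  N4 stuck-at-1: output 1 ✓
Consistent faults: {N0 stuck-at-0, N2 stuck-at-1, N3 stuck-at-0, N4 stuck-at-1} — 4 in all.

4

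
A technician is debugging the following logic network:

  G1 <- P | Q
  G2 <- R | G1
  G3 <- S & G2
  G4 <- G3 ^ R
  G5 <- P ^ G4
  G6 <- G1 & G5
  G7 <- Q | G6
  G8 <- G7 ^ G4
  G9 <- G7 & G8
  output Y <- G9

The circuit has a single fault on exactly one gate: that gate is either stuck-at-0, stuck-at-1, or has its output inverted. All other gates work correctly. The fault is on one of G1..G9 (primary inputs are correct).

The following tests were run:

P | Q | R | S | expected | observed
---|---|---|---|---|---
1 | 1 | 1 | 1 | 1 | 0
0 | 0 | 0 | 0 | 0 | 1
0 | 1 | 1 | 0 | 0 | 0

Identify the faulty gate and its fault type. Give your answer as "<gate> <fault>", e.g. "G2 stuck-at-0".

G7 inverted output

Fault-free values for test 1 (P=1, Q=1, R=1, S=1): G1=1, G2=1, G3=1, G4=0, G5=1, G6=1, G7=1, G8=1, G9=1, giving Y=1. Observed 0.
Test 1: faults giving observed 0 are {G2 stuck-at-0, G2 inverted output, G3 stuck-at-0, G3 inverted output, G4 stuck-at-1, G4 inverted output, G7 stuck-at-0, G7 inverted output, G8 stuck-at-0, G8 inverted output, G9 stuck-at-0, G9 inverted output}.
Test 2 (P=0, Q=0, R=0, S=0): fault-free G1=0, G2=0, G3=0, G4=0, G5=0, G6=0, G7=0, G8=0, G9=0 → 0; observed 1. Eliminates G2 stuck-at-0, G2 inverted output, G3 stuck-at-0, G3 inverted output, G4 stuck-at-1, G4 inverted output, G7 stuck-at-0, G8 stuck-at-0, G8 inverted output, G9 stuck-at-0.
Test 3 (P=0, Q=1, R=1, S=0): fault-free G1=1, G2=1, G3=0, G4=1, G5=1, G6=1, G7=1, G8=0, G9=0 → 0; observed 0. Eliminates G9 inverted output.
Only G7 inverted output is consistent with every test.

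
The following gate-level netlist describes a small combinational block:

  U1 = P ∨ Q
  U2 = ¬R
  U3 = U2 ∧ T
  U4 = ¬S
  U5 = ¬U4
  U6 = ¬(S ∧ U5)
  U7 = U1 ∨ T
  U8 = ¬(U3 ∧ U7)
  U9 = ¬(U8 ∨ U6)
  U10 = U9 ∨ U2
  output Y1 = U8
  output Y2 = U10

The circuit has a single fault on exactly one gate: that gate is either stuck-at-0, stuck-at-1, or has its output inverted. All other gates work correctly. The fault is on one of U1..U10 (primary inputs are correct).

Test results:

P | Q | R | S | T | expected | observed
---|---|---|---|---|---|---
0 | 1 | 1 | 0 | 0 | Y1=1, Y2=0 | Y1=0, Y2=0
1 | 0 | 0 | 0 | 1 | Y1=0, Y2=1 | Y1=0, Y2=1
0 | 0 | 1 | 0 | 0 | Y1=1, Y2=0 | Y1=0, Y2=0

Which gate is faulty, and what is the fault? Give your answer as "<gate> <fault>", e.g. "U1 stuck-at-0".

U8 stuck-at-0

Fault-free values for test 1 (P=0, Q=1, R=1, S=0, T=0): U1=1, U2=0, U3=0, U4=1, U5=0, U6=1, U7=1, U8=1, U9=0, U10=0, giving Y1=1, Y2=0. Observed Y1=0, Y2=0.
Test 1: faults giving observed Y1=0, Y2=0 are {U3 stuck-at-1, U3 inverted output, U8 stuck-at-0, U8 inverted output}.
Test 2 (P=1, Q=0, R=0, S=0, T=1): fault-free U1=1, U2=1, U3=1, U4=1, U5=0, U6=1, U7=1, U8=0, U9=0, U10=1 → Y1=0, Y2=1; observed Y1=0, Y2=1. Eliminates U3 inverted output, U8 inverted output.
Test 3 (P=0, Q=0, R=1, S=0, T=0): fault-free U1=0, U2=0, U3=0, U4=1, U5=0, U6=1, U7=0, U8=1, U9=0, U10=0 → Y1=1, Y2=0; observed Y1=0, Y2=0. Eliminates U3 stuck-at-1.
Only U8 stuck-at-0 is consistent with every test.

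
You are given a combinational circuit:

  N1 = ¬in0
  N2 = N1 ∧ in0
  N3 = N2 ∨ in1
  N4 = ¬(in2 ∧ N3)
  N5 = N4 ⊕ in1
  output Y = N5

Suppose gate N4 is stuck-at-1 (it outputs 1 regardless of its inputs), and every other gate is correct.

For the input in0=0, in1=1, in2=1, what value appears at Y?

Propagate with N4 forced: N1=1, N2=0, N3=1, N4=1 [stuck-at-1], N5=0.
So Y = 0. (Without the fault it would be 1.)

0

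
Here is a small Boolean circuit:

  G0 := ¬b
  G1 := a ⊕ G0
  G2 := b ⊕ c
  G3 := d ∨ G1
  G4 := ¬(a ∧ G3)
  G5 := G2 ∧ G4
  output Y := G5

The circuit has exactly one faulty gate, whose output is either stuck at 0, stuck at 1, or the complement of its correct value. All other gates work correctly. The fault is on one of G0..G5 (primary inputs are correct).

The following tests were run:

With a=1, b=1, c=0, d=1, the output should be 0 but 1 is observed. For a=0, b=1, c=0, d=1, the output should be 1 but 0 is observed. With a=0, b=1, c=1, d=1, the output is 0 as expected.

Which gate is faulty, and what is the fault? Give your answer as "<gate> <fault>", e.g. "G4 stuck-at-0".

Fault-free values for test 1 (a=1, b=1, c=0, d=1): G0=0, G1=1, G2=1, G3=1, G4=0, G5=0, giving Y=0. Observed 1.
Test 1: faults giving observed 1 are {G3 stuck-at-0, G3 inverted output, G4 stuck-at-1, G4 inverted output, G5 stuck-at-1, G5 inverted output}.
Test 2 (a=0, b=1, c=0, d=1): fault-free G0=0, G1=0, G2=1, G3=1, G4=1, G5=1 → 1; observed 0. Eliminates G3 stuck-at-0, G3 inverted output, G4 stuck-at-1, G5 stuck-at-1.
Test 3 (a=0, b=1, c=1, d=1): fault-free G0=0, G1=0, G2=0, G3=1, G4=1, G5=0 → 0; observed 0. Eliminates G5 inverted output.
Only G4 inverted output is consistent with every test.

G4 inverted output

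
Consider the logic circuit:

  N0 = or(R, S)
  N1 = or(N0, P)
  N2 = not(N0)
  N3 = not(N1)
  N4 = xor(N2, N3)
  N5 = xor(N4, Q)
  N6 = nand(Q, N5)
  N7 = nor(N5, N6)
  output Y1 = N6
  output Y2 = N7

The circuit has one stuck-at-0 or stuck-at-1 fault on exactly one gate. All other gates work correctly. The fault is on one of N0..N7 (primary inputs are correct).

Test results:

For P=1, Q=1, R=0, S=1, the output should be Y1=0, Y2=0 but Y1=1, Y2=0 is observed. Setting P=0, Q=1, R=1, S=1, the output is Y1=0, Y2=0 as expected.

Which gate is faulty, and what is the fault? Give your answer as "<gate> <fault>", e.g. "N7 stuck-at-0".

Fault-free values for test 1 (P=1, Q=1, R=0, S=1): N0=1, N1=1, N2=0, N3=0, N4=0, N5=1, N6=0, N7=0, giving Y1=0, Y2=0. Observed Y1=1, Y2=0.
Test 1: faults giving observed Y1=1, Y2=0 are {N0 stuck-at-0, N1 stuck-at-0, N2 stuck-at-1, N3 stuck-at-1, N4 stuck-at-1, N5 stuck-at-0, N6 stuck-at-1}.
Test 2 (P=0, Q=1, R=1, S=1): fault-free N0=1, N1=1, N2=0, N3=0, N4=0, N5=1, N6=0, N7=0 → Y1=0, Y2=0; observed Y1=0, Y2=0. Eliminates N1 stuck-at-0, N2 stuck-at-1, N3 stuck-at-1, N4 stuck-at-1, N5 stuck-at-0, N6 stuck-at-1.
Only N0 stuck-at-0 is consistent with every test.

N0 stuck-at-0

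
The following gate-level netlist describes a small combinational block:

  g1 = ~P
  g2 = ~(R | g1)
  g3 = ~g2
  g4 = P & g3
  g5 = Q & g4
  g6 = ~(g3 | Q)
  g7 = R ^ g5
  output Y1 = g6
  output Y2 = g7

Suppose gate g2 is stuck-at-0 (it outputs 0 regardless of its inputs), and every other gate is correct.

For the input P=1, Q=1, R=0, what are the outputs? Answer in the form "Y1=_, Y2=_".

Y1=0, Y2=1

Propagate with g2 forced: g1=0, g2=0 [stuck-at-0], g3=1, g4=1, g5=1, g6=0, g7=1.
So the outputs are Y1=0, Y2=1. (Without the fault they would be Y1=0, Y2=0.)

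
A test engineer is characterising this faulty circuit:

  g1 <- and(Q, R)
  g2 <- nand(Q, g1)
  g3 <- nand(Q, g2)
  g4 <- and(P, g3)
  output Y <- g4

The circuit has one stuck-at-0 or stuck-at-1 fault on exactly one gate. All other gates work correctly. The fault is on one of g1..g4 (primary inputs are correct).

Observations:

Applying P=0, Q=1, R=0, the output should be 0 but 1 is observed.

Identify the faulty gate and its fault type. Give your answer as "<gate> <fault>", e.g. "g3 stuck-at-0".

Fault-free values for test 1 (P=0, Q=1, R=0): g1=0, g2=1, g3=0, g4=0, giving Y=0. Observed 1.
Test 1: faults giving observed 1 are {g4 stuck-at-1}.
Only g4 stuck-at-1 is consistent with every test.

g4 stuck-at-1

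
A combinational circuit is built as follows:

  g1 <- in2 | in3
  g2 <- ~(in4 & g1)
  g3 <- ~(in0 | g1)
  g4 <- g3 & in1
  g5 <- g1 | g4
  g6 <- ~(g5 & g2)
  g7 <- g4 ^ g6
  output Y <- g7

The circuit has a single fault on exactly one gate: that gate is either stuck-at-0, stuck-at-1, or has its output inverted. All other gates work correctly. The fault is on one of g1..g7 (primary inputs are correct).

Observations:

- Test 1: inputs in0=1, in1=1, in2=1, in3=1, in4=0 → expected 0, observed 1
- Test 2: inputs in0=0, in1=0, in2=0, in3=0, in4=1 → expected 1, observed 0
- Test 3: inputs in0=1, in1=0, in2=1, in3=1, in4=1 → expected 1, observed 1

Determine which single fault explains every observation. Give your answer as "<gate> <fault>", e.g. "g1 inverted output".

Fault-free values for test 1 (in0=1, in1=1, in2=1, in3=1, in4=0): g1=1, g2=1, g3=0, g4=0, g5=1, g6=0, g7=0, giving Y=0. Observed 1.
Test 1: faults giving observed 1 are {g1 stuck-at-0, g1 inverted output, g2 stuck-at-0, g2 inverted output, g3 stuck-at-1, g3 inverted output, g4 stuck-at-1, g4 inverted output, g5 stuck-at-0, g5 inverted output, g6 stuck-at-1, g6 inverted output, g7 stuck-at-1, g7 inverted output}.
Test 2 (in0=0, in1=0, in2=0, in3=0, in4=1): fault-free g1=0, g2=1, g3=1, g4=0, g5=0, g6=1, g7=1 → 1; observed 0. Eliminates g1 stuck-at-0, g1 inverted output, g2 stuck-at-0, g2 inverted output, g3 stuck-at-1, g3 inverted output, g4 stuck-at-1, g4 inverted output, g5 stuck-at-0, g6 stuck-at-1, g7 stuck-at-1.
Test 3 (in0=1, in1=0, in2=1, in3=1, in4=1): fault-free g1=1, g2=0, g3=0, g4=0, g5=1, g6=1, g7=1 → 1; observed 1. Eliminates g6 inverted output, g7 inverted output.
Only g5 inverted output is consistent with every test.

g5 inverted output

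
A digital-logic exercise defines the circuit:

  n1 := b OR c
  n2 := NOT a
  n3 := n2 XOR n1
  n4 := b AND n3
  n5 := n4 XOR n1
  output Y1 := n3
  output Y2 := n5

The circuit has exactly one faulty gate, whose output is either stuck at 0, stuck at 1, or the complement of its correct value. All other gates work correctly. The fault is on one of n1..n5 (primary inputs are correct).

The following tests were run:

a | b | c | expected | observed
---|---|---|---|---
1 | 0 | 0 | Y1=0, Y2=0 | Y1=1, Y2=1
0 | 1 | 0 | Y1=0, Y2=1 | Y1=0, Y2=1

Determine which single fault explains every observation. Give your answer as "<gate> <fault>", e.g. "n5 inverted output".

Fault-free values for test 1 (a=1, b=0, c=0): n1=0, n2=0, n3=0, n4=0, n5=0, giving Y1=0, Y2=0. Observed Y1=1, Y2=1.
Test 1: faults giving observed Y1=1, Y2=1 are {n1 stuck-at-1, n1 inverted output}.
Test 2 (a=0, b=1, c=0): fault-free n1=1, n2=1, n3=0, n4=0, n5=1 → Y1=0, Y2=1; observed Y1=0, Y2=1. Eliminates n1 inverted output.
Only n1 stuck-at-1 is consistent with every test.

n1 stuck-at-1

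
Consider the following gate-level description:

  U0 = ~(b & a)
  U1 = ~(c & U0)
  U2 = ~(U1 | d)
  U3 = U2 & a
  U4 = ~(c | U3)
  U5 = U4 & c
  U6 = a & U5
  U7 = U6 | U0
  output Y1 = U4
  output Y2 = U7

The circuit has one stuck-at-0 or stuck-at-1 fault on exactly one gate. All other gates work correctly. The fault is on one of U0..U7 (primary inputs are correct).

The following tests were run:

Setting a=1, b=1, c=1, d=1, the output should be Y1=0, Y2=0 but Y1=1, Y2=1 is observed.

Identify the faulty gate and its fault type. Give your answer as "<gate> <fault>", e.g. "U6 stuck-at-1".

U4 stuck-at-1

Fault-free values for test 1 (a=1, b=1, c=1, d=1): U0=0, U1=1, U2=0, U3=0, U4=0, U5=0, U6=0, U7=0, giving Y1=0, Y2=0. Observed Y1=1, Y2=1.
Test 1: faults giving observed Y1=1, Y2=1 are {U4 stuck-at-1}.
Only U4 stuck-at-1 is consistent with every test.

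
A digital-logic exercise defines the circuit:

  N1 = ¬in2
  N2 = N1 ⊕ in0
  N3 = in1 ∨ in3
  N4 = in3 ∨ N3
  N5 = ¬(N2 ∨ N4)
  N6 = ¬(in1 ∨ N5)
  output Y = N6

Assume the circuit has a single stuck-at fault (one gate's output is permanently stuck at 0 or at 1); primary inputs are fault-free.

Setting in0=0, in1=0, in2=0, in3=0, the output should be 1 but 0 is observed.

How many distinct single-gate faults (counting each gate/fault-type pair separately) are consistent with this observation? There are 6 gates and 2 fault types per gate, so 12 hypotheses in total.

Fault-free: N1=1, N2=1, N3=0, N4=0, N5=0, N6=1 → 1. Observed 0.
  N1 stuck-at-0: output 0 ✓
  N1 stuck-at-1: output 1 ✗
  N2 stuck-at-0: output 0 ✓
  N2 stuck-at-1: output 1 ✗
  N3 stuck-at-0: output 1 ✗
  N3 stuck-at-1: output 1 ✗
  N4 stuck-at-0: output 1 ✗
  N4 stuck-at-1: output 1 ✗
  N5 stuck-at-0: output 1 ✗
  N5 stuck-at-1: output 0 ✓
  N6 stuck-at-0: output 0 ✓
  N6 stuck-at-1: output 1 ✗
Consistent faults: {N1 stuck-at-0, N2 stuck-at-0, N5 stuck-at-1, N6 stuck-at-0} — 4 in all.

4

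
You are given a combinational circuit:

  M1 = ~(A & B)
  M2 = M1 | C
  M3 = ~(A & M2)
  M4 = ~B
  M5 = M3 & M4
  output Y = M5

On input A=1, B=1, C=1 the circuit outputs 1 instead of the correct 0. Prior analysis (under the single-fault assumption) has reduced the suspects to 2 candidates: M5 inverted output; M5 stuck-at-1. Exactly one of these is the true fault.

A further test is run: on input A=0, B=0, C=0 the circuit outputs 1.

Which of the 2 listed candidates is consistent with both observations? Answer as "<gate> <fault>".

M5 stuck-at-1

Evaluate each candidate on input A=0, B=0, C=0:
  M5 inverted output: M1=1, M2=1, M3=1, M4=1, M5=0 [inverted output] → 0 — eliminated
  M5 stuck-at-1: M1=1, M2=1, M3=1, M4=1, M5=1 [stuck-at-1] → 1 — matches
Only M5 stuck-at-1 reproduces the observed 1.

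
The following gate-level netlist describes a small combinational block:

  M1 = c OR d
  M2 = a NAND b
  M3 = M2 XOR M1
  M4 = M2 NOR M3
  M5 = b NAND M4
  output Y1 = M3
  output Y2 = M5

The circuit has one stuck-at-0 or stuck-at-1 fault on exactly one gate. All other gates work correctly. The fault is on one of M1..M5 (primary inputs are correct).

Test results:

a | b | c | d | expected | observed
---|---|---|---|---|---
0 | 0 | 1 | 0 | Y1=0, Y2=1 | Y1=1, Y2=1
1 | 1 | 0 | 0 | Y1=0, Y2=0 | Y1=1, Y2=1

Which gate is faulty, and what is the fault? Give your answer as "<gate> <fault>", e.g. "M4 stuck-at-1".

M3 stuck-at-1

Fault-free values for test 1 (a=0, b=0, c=1, d=0): M1=1, M2=1, M3=0, M4=0, M5=1, giving Y1=0, Y2=1. Observed Y1=1, Y2=1.
Test 1: faults giving observed Y1=1, Y2=1 are {M1 stuck-at-0, M2 stuck-at-0, M3 stuck-at-1}.
Test 2 (a=1, b=1, c=0, d=0): fault-free M1=0, M2=0, M3=0, M4=1, M5=0 → Y1=0, Y2=0; observed Y1=1, Y2=1. Eliminates M1 stuck-at-0, M2 stuck-at-0.
Only M3 stuck-at-1 is consistent with every test.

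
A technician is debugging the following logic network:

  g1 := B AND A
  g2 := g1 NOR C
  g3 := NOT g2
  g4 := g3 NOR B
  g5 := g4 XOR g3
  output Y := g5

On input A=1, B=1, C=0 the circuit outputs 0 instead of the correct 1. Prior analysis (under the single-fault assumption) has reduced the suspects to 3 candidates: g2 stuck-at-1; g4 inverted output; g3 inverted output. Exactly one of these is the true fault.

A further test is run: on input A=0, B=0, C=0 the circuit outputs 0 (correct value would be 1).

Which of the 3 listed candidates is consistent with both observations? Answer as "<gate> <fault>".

g4 inverted output

Evaluate each candidate on input A=0, B=0, C=0:
  g2 stuck-at-1: g1=0, g2=1 [stuck-at-1], g3=0, g4=1, g5=1 → 1 — eliminated
  g4 inverted output: g1=0, g2=1, g3=0, g4=0 [inverted output], g5=0 → 0 — matches
  g3 inverted output: g1=0, g2=1, g3=1 [inverted output], g4=0, g5=1 → 1 — eliminated
Only g4 inverted output reproduces the observed 0.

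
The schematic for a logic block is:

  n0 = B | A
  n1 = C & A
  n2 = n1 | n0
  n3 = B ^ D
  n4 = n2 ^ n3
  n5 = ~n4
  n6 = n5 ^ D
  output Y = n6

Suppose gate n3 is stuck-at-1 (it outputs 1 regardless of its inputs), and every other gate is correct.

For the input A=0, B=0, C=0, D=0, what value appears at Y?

Propagate with n3 forced: n0=0, n1=0, n2=0, n3=1 [stuck-at-1], n4=1, n5=0, n6=0.
So Y = 0. (Without the fault it would be 1.)

0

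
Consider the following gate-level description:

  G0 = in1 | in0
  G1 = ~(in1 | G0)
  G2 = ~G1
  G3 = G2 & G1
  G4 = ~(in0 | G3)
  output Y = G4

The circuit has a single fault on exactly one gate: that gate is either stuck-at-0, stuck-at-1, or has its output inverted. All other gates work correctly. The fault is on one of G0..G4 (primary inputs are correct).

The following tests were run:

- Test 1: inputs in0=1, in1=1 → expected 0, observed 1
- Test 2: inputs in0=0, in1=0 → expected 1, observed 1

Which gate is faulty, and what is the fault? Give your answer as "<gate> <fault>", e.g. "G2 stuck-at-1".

G4 stuck-at-1

Fault-free values for test 1 (in0=1, in1=1): G0=1, G1=0, G2=1, G3=0, G4=0, giving Y=0. Observed 1.
Test 1: faults giving observed 1 are {G4 stuck-at-1, G4 inverted output}.
Test 2 (in0=0, in1=0): fault-free G0=0, G1=1, G2=0, G3=0, G4=1 → 1; observed 1. Eliminates G4 inverted output.
Only G4 stuck-at-1 is consistent with every test.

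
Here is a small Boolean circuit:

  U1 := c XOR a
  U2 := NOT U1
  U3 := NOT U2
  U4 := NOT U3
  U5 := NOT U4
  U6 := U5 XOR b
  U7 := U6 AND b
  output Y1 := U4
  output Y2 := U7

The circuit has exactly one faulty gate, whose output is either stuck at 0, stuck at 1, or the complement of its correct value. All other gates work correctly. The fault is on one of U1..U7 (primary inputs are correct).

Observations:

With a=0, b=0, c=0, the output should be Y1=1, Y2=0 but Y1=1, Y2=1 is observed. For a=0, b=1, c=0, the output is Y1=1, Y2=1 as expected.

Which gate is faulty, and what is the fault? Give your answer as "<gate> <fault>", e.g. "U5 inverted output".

Fault-free values for test 1 (a=0, b=0, c=0): U1=0, U2=1, U3=0, U4=1, U5=0, U6=0, U7=0, giving Y1=1, Y2=0. Observed Y1=1, Y2=1.
Test 1: faults giving observed Y1=1, Y2=1 are {U7 stuck-at-1, U7 inverted output}.
Test 2 (a=0, b=1, c=0): fault-free U1=0, U2=1, U3=0, U4=1, U5=0, U6=1, U7=1 → Y1=1, Y2=1; observed Y1=1, Y2=1. Eliminates U7 inverted output.
Only U7 stuck-at-1 is consistent with every test.

U7 stuck-at-1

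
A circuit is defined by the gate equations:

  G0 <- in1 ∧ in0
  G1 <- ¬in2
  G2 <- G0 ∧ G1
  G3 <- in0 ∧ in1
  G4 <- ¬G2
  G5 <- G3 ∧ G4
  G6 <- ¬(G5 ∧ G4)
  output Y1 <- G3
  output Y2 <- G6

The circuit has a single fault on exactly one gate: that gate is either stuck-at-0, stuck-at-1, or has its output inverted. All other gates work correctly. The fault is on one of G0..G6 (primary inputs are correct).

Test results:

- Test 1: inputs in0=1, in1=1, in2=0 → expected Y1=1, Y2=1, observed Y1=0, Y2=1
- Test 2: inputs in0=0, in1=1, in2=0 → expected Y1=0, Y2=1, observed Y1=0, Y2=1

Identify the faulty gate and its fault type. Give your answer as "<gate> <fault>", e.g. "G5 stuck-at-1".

Fault-free values for test 1 (in0=1, in1=1, in2=0): G0=1, G1=1, G2=1, G3=1, G4=0, G5=0, G6=1, giving Y1=1, Y2=1. Observed Y1=0, Y2=1.
Test 1: faults giving observed Y1=0, Y2=1 are {G3 stuck-at-0, G3 inverted output}.
Test 2 (in0=0, in1=1, in2=0): fault-free G0=0, G1=1, G2=0, G3=0, G4=1, G5=0, G6=1 → Y1=0, Y2=1; observed Y1=0, Y2=1. Eliminates G3 inverted output.
Only G3 stuck-at-0 is consistent with every test.

G3 stuck-at-0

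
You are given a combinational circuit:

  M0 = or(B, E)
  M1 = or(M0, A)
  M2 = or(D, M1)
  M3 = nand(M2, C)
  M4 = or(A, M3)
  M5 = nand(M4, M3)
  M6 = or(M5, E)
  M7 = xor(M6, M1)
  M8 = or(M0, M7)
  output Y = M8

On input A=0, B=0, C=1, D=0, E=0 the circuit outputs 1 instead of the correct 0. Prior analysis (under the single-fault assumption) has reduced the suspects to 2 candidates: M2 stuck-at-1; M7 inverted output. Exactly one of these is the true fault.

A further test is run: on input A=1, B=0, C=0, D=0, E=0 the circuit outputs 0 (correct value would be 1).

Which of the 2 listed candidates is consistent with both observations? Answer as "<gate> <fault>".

M7 inverted output

Evaluate each candidate on input A=1, B=0, C=0, D=0, E=0:
  M2 stuck-at-1: M0=0, M1=1, M2=1 [stuck-at-1], M3=1, M4=1, M5=0, M6=0, M7=1, M8=1 → 1 — eliminated
  M7 inverted output: M0=0, M1=1, M2=1, M3=1, M4=1, M5=0, M6=0, M7=0 [inverted output], M8=0 → 0 — matches
Only M7 inverted output reproduces the observed 0.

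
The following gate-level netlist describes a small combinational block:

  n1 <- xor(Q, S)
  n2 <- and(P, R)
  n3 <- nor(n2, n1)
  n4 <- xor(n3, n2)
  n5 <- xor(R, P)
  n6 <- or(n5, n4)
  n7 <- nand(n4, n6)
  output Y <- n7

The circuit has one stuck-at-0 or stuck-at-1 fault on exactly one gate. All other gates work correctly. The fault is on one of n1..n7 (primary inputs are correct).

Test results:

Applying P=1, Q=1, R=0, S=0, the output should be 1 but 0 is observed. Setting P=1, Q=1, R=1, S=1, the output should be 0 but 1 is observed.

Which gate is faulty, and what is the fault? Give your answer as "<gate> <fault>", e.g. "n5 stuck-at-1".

Fault-free values for test 1 (P=1, Q=1, R=0, S=0): n1=1, n2=0, n3=0, n4=0, n5=1, n6=1, n7=1, giving Y=1. Observed 0.
Test 1: faults giving observed 0 are {n1 stuck-at-0, n2 stuck-at-1, n3 stuck-at-1, n4 stuck-at-1, n7 stuck-at-0}.
Test 2 (P=1, Q=1, R=1, S=1): fault-free n1=0, n2=1, n3=0, n4=1, n5=0, n6=1, n7=0 → 0; observed 1. Eliminates n1 stuck-at-0, n2 stuck-at-1, n4 stuck-at-1, n7 stuck-at-0.
Only n3 stuck-at-1 is consistent with every test.

n3 stuck-at-1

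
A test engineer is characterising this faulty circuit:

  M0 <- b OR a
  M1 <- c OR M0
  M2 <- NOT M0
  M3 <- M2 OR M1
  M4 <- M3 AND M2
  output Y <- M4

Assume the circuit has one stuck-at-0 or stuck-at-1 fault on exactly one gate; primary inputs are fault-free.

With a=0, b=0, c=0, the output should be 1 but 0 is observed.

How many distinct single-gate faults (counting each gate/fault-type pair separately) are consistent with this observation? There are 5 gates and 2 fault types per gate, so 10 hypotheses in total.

4

Fault-free: M0=0, M1=0, M2=1, M3=1, M4=1 → 1. Observed 0.
  M0 stuck-at-0: output 1 ✗
  M0 stuck-at-1: output 0 ✓
  M1 stuck-at-0: output 1 ✗
  M1 stuck-at-1: output 1 ✗
  M2 stuck-at-0: output 0 ✓
  M2 stuck-at-1: output 1 ✗
  M3 stuck-at-0: output 0 ✓
  M3 stuck-at-1: output 1 ✗
  M4 stuck-at-0: output 0 ✓
  M4 stuck-at-1: output 1 ✗
Consistent faults: {M0 stuck-at-1, M2 stuck-at-0, M3 stuck-at-0, M4 stuck-at-0} — 4 in all.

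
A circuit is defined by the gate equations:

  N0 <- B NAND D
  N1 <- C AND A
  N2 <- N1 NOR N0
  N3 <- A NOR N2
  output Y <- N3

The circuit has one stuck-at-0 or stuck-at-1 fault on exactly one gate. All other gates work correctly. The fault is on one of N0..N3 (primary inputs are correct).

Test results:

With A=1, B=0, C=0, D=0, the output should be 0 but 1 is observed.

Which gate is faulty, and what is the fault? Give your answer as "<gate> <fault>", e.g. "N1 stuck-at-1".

Fault-free values for test 1 (A=1, B=0, C=0, D=0): N0=1, N1=0, N2=0, N3=0, giving Y=0. Observed 1.
Test 1: faults giving observed 1 are {N3 stuck-at-1}.
Only N3 stuck-at-1 is consistent with every test.

N3 stuck-at-1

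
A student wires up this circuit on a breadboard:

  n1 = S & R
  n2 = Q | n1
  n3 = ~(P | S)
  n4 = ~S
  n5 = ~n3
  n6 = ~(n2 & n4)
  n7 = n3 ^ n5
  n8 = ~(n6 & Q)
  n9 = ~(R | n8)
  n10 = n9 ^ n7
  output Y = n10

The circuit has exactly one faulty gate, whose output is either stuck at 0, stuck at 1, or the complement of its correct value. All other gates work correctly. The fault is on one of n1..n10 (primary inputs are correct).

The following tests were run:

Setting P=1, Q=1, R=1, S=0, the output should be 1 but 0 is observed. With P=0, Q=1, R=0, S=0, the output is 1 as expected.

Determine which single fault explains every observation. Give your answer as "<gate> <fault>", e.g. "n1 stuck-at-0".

n5 stuck-at-0

Fault-free values for test 1 (P=1, Q=1, R=1, S=0): n1=0, n2=1, n3=0, n4=1, n5=1, n6=0, n7=1, n8=1, n9=0, n10=1, giving Y=1. Observed 0.
Test 1: faults giving observed 0 are {n5 stuck-at-0, n5 inverted output, n7 stuck-at-0, n7 inverted output, n9 stuck-at-1, n9 inverted output, n10 stuck-at-0, n10 inverted output}.
Test 2 (P=0, Q=1, R=0, S=0): fault-free n1=0, n2=1, n3=1, n4=1, n5=0, n6=0, n7=1, n8=1, n9=0, n10=1 → 1; observed 1. Eliminates n5 inverted output, n7 stuck-at-0, n7 inverted output, n9 stuck-at-1, n9 inverted output, n10 stuck-at-0, n10 inverted output.
Only n5 stuck-at-0 is consistent with every test.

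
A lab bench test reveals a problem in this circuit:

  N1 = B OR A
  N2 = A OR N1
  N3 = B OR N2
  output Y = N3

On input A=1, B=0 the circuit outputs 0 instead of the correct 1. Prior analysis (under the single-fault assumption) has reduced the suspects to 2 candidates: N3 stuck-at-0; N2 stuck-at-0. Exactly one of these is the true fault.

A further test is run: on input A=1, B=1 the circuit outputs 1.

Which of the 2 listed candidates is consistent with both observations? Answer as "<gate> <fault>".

Evaluate each candidate on input A=1, B=1:
  N3 stuck-at-0: N1=1, N2=1, N3=0 [stuck-at-0] → 0 — eliminated
  N2 stuck-at-0: N1=1, N2=0 [stuck-at-0], N3=1 → 1 — matches
Only N2 stuck-at-0 reproduces the observed 1.

N2 stuck-at-0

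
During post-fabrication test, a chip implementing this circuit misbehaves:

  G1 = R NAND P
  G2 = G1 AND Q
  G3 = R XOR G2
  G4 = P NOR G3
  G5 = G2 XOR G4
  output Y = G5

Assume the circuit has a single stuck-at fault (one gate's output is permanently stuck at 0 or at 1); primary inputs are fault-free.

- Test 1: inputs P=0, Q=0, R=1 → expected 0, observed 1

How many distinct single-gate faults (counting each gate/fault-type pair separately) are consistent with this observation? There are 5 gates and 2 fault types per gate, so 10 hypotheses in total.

Fault-free: G1=1, G2=0, G3=1, G4=0, G5=0 → 0. Observed 1.
  G1 stuck-at-0: output 0 ✗
  G1 stuck-at-1: output 0 ✗
  G2 stuck-at-0: output 0 ✗
  G2 stuck-at-1: output 0 ✗
  G3 stuck-at-0: output 1 ✓
  G3 stuck-at-1: output 0 ✗
  G4 stuck-at-0: output 0 ✗
  G4 stuck-at-1: output 1 ✓
  G5 stuck-at-0: output 0 ✗
  G5 stuck-at-1: output 1 ✓
Consistent faults: {G3 stuck-at-0, G4 stuck-at-1, G5 stuck-at-1} — 3 in all.

3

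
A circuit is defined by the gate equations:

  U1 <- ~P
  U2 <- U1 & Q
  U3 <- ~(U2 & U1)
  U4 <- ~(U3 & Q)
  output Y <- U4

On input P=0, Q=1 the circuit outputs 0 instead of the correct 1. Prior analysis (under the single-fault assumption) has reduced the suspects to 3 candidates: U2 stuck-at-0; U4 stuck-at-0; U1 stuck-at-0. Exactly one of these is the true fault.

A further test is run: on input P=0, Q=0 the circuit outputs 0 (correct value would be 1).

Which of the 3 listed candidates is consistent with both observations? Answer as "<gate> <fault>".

U4 stuck-at-0

Evaluate each candidate on input P=0, Q=0:
  U2 stuck-at-0: U1=1, U2=0 [stuck-at-0], U3=1, U4=1 → 1 — eliminated
  U4 stuck-at-0: U1=1, U2=0, U3=1, U4=0 [stuck-at-0] → 0 — matches
  U1 stuck-at-0: U1=0 [stuck-at-0], U2=0, U3=1, U4=1 → 1 — eliminated
Only U4 stuck-at-0 reproduces the observed 0.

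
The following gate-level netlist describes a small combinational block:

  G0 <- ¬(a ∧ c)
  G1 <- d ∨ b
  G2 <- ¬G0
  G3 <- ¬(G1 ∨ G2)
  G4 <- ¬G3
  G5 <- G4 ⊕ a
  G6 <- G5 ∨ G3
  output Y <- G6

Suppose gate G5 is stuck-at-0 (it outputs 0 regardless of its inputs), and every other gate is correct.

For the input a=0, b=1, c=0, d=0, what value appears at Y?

Propagate with G5 forced: G0=1, G1=1, G2=0, G3=0, G4=1, G5=0 [stuck-at-0], G6=0.
So Y = 0. (Without the fault it would be 1.)

0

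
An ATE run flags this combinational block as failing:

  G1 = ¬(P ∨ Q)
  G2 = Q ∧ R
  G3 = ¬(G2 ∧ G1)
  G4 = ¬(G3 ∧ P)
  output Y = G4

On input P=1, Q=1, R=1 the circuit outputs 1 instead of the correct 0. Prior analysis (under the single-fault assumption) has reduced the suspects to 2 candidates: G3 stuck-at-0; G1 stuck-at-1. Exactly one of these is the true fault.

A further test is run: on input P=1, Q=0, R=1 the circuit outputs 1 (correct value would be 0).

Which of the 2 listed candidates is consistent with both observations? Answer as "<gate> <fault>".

G3 stuck-at-0

Evaluate each candidate on input P=1, Q=0, R=1:
  G3 stuck-at-0: G1=0, G2=0, G3=0 [stuck-at-0], G4=1 → 1 — matches
  G1 stuck-at-1: G1=1 [stuck-at-1], G2=0, G3=1, G4=0 → 0 — eliminated
Only G3 stuck-at-0 reproduces the observed 1.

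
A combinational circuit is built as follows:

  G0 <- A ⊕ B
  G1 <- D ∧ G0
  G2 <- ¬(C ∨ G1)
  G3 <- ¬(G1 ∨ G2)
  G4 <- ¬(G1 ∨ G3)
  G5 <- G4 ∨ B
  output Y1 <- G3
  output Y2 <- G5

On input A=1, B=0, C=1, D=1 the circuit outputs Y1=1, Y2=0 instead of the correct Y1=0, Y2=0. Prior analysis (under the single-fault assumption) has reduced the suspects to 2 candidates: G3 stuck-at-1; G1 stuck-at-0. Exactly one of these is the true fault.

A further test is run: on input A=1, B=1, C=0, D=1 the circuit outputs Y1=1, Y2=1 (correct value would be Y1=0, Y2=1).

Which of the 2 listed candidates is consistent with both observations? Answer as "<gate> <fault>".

G3 stuck-at-1

Evaluate each candidate on input A=1, B=1, C=0, D=1:
  G3 stuck-at-1: G0=0, G1=0, G2=1, G3=1 [stuck-at-1], G4=0, G5=1 → Y1=1, Y2=1 — matches
  G1 stuck-at-0: G0=0, G1=0 [stuck-at-0], G2=1, G3=0, G4=1, G5=1 → Y1=0, Y2=1 — eliminated
Only G3 stuck-at-1 reproduces the observed Y1=1, Y2=1.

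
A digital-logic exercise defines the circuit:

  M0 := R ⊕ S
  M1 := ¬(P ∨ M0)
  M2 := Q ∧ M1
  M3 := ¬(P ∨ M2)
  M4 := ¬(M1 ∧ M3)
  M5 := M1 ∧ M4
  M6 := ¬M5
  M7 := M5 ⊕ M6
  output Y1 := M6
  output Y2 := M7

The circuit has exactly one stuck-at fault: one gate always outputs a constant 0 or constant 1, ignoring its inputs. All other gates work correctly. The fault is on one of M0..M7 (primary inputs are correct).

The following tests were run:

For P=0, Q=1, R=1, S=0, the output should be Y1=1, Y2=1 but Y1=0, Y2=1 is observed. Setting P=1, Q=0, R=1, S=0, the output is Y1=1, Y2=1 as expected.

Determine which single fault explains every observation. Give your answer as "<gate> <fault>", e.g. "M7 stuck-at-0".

M0 stuck-at-0

Fault-free values for test 1 (P=0, Q=1, R=1, S=0): M0=1, M1=0, M2=0, M3=1, M4=1, M5=0, M6=1, M7=1, giving Y1=1, Y2=1. Observed Y1=0, Y2=1.
Test 1: faults giving observed Y1=0, Y2=1 are {M0 stuck-at-0, M1 stuck-at-1, M5 stuck-at-1}.
Test 2 (P=1, Q=0, R=1, S=0): fault-free M0=1, M1=0, M2=0, M3=0, M4=1, M5=0, M6=1, M7=1 → Y1=1, Y2=1; observed Y1=1, Y2=1. Eliminates M1 stuck-at-1, M5 stuck-at-1.
Only M0 stuck-at-0 is consistent with every test.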